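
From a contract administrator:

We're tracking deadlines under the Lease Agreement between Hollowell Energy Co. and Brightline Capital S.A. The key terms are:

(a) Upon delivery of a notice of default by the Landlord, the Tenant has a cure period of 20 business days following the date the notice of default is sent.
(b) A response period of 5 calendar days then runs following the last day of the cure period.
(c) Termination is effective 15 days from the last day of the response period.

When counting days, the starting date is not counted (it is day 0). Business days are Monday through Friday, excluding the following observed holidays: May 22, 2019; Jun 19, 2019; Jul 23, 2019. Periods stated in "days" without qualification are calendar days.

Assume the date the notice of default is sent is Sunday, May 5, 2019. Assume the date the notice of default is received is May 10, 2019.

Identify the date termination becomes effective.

The last day of the cure period: 20 business days after Sunday, May 5, 2019, skipping weekends and the listed holiday on May 22 — May 6, May 7, May 8, May 9, …, May 30, May 31, Jun 3 — lands on Monday, Jun 3, 2019.
Adding 5 calendar days to Jun 3, 2019 gives Jun 8, 2019, which is the last day of the response period.
The date termination becomes effective: 15 calendar days after Jun 8, 2019 is Jun 23, 2019.

Jun 23, 2019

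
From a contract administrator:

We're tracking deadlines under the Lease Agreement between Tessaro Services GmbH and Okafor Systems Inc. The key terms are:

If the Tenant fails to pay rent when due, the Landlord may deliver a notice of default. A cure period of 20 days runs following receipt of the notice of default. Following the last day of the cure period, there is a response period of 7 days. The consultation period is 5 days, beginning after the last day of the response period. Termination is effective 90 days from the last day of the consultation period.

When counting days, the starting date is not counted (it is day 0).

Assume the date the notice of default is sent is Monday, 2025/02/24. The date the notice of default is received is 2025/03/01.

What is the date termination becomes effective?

2025/07/01

Adding 20 calendar days to 2025/03/01 gives 2025/03/21, which is the last day of the cure period.
The last day of the response period: 7 calendar days after 2025/03/21 is 2025/03/28.
Adding 5 calendar days to 2025/03/28 gives 2025/04/02, which is the last day of the consultation period.
Adding 90 calendar days to 2025/04/02 gives 2025/07/01, which is the date termination becomes effective.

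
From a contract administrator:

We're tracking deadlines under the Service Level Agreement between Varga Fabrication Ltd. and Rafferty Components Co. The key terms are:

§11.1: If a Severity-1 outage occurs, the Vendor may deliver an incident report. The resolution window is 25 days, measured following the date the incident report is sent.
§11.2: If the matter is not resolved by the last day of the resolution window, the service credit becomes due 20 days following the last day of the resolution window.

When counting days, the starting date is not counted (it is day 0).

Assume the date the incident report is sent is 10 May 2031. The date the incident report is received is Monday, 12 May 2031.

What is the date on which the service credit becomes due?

The last day of the resolution window: 10 May 2031 + 25 days = 4 June 2031.
Adding 20 calendar days to 4 June 2031 gives 24 June 2031, which is the date on which the service credit becomes due.

24 June 2031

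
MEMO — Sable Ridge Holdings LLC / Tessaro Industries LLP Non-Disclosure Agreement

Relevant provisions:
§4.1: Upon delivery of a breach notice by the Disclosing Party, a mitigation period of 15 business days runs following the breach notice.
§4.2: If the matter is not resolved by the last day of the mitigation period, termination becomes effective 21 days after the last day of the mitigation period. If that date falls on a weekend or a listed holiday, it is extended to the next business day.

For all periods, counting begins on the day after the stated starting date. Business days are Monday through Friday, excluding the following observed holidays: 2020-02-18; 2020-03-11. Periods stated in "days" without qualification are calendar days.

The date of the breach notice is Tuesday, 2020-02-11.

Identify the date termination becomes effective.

The last day of the mitigation period: 15 business days after Tuesday, 2020-02-11, skipping weekends and the listed holiday on Feb 18 — Feb 12, Feb 13, Feb 14, Feb 17, …, Mar 2, Mar 3, Mar 4 — lands on Wednesday, 2020-03-04.
Adding 21 calendar days to 2020-03-04 gives 2020-03-25, which is the date termination becomes effective. 2020-03-25 is a Wednesday and is not a listed holiday, so no roll-forward applies.

2020-03-25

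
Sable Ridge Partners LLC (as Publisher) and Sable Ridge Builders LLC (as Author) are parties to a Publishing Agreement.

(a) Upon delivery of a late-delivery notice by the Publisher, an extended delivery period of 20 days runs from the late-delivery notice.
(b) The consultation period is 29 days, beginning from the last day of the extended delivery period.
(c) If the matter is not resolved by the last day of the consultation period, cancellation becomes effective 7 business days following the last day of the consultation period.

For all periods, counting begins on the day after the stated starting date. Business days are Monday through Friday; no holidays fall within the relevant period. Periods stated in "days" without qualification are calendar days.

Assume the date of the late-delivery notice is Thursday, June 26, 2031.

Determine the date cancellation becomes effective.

Adding 20 calendar days to June 26, 2031 gives July 16, 2031, which is the last day of the extended delivery period.
The last day of the consultation period: July 16, 2031 + 29 days = August 14, 2031.
The date cancellation becomes effective: counting 7 business days from Thursday, August 14, 2031 (Aug 15, Aug 18, Aug 19, Aug 20, Aug 21, Aug 22, Aug 25, skipping weekends) reaches Monday, August 25, 2031.

August 25, 2031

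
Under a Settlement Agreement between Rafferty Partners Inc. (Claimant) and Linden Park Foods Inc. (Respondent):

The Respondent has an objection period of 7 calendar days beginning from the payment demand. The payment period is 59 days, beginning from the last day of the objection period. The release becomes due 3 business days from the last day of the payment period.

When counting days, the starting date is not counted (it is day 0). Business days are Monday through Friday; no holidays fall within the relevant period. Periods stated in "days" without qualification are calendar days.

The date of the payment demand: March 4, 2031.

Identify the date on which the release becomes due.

May 14, 2031

The last day of the objection period: 7 calendar days after March 4, 2031 is March 11, 2031.
Adding 59 calendar days to March 11, 2031 gives May 9, 2031, which is the last day of the payment period.
The date on which the release becomes due: 3 business days after Friday, May 9, 2031, skipping weekends — May 12, May 13, May 14 — lands on Wednesday, May 14, 2031.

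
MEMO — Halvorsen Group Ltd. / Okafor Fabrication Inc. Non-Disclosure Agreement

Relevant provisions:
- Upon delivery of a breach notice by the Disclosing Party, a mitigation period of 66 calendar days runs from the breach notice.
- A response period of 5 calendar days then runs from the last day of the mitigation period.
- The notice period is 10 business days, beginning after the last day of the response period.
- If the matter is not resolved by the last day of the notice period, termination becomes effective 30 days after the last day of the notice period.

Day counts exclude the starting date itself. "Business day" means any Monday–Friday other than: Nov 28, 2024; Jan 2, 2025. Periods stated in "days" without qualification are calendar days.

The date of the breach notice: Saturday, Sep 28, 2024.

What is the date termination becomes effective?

Jan 19, 2025

Adding 66 calendar days to Sep 28, 2024 gives Dec 3, 2024, which is the last day of the mitigation period.
The last day of the response period: Dec 3, 2024 + 5 days = Dec 8, 2024.
From Sunday, Dec 8, 2024, 10 business days (Dec 9, Dec 10, Dec 11, Dec 12, Dec 13, Dec 16, Dec 17, Dec 18, Dec 19, Dec 20, skipping weekends) brings us to Friday, Dec 20, 2024, which is the last day of the notice period.
The date termination becomes effective: 30 calendar days after Dec 20, 2024 is Jan 19, 2025.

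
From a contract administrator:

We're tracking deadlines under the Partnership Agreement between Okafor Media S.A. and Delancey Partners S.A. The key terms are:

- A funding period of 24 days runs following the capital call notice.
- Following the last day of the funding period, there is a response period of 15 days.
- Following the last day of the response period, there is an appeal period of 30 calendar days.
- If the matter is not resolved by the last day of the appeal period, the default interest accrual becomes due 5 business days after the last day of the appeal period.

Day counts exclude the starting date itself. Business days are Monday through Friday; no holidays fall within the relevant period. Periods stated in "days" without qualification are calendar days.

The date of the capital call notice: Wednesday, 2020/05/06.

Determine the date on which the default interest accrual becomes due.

Adding 24 calendar days to 2020/05/06 gives 2020/05/30, which is the last day of the funding period.
The last day of the response period: 15 calendar days after 2020/05/30 is 2020/06/14.
The last day of the appeal period: 2020/06/14 + 30 days = 2020/07/14.
From Tuesday, 2020/07/14, 5 business days (Jul 15, Jul 16, Jul 17, Jul 20, Jul 21, skipping weekends) brings us to Tuesday, 2020/07/21, which is the date on which the default interest accrual becomes due.

2020/07/21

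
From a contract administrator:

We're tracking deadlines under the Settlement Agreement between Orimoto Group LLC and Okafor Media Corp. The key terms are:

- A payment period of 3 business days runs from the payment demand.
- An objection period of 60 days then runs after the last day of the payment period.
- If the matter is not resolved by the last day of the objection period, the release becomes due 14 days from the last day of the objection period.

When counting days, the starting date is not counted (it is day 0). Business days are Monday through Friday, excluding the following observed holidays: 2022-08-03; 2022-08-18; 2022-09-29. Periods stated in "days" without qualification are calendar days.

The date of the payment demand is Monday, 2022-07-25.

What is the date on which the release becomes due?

The last day of the payment period: counting 3 business days from Monday, 2022-07-25 (Jul 26, Jul 27, Jul 28, skipping weekends) reaches Thursday, 2022-07-28.
Adding 60 calendar days to 2022-07-28 gives 2022-09-26, which is the last day of the objection period.
The date on which the release becomes due: 2022-09-26 + 14 days = 2022-10-10.

2022-10-10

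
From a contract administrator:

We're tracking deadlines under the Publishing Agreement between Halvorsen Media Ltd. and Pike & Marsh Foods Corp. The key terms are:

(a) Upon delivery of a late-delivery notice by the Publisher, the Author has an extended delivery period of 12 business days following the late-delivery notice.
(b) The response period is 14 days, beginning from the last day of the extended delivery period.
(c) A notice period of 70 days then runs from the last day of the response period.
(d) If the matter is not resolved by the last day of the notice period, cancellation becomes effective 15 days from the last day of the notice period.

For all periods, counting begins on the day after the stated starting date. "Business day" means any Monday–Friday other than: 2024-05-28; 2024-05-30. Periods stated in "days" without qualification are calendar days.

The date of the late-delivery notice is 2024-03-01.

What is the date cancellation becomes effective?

2024-06-26

The last day of the extended delivery period: counting 12 business days from Friday, 2024-03-01 (Mar 4, Mar 5, Mar 6, Mar 7, …, Mar 15, Mar 18, Mar 19, skipping weekends) reaches Tuesday, 2024-03-19.
The last day of the response period: 14 calendar days after 2024-03-19 is 2024-04-02.
The last day of the notice period: 2024-04-02 + 70 days = 2024-06-11.
The date cancellation becomes effective: 15 calendar days after 2024-06-11 is 2024-06-26.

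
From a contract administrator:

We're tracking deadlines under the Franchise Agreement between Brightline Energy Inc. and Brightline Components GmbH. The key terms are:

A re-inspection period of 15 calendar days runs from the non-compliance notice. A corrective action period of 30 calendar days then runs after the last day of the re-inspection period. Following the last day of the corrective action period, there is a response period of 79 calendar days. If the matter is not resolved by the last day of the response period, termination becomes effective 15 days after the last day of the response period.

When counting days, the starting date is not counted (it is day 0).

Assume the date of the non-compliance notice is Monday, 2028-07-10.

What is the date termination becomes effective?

2028-11-26

Adding 15 calendar days to 2028-07-10 gives 2028-07-25, which is the last day of the re-inspection period.
The last day of the corrective action period: 30 calendar days after 2028-07-25 is 2028-08-24.
Adding 79 calendar days to 2028-08-24 gives 2028-11-11, which is the last day of the response period.
The date termination becomes effective: 15 calendar days after 2028-11-11 is 2028-11-26.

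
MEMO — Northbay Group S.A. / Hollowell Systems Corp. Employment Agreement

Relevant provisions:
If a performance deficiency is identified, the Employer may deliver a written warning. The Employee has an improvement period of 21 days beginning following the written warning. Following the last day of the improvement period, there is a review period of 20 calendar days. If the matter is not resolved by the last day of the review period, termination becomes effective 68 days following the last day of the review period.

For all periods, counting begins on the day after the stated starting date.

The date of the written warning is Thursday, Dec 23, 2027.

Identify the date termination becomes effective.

Adding 21 calendar days to Dec 23, 2027 gives Jan 13, 2028, which is the last day of the improvement period.
The last day of the review period: Jan 13, 2028 + 20 days = Feb 2, 2028.
The date termination becomes effective: Feb 2, 2028 + 68 days = Apr 10, 2028.

Apr 10, 2028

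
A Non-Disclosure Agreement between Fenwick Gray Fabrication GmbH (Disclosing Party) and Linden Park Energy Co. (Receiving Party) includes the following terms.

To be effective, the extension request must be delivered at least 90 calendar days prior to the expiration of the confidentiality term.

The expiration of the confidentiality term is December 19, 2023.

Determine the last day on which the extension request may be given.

December 19, 2023 minus 90 days is September 20, 2023.

September 20, 2023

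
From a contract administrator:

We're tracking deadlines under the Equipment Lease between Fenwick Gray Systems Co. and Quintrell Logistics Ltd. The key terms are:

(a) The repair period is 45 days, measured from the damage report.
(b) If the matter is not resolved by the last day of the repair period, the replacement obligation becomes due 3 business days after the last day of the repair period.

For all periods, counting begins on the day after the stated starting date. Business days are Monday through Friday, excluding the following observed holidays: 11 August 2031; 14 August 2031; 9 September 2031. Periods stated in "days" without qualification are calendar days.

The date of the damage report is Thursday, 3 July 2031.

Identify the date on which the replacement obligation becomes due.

The last day of the repair period: 3 July 2031 + 45 days = 17 August 2031.
From Sunday, 17 August 2031, 3 business days (Aug 18, Aug 19, Aug 20, skipping weekends) brings us to Wednesday, 20 August 2031, which is the date on which the replacement obligation becomes due.

20 August 2031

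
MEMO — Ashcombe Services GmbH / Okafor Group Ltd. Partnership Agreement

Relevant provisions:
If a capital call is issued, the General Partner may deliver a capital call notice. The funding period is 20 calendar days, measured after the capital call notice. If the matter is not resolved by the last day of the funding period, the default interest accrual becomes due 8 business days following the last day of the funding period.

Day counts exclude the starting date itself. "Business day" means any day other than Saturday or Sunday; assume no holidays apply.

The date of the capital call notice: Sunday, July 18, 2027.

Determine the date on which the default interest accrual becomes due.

August 18, 2027

The last day of the funding period: 20 calendar days after July 18, 2027 is August 7, 2027.
The date on which the default interest accrual becomes due: 8 business days after Saturday, August 7, 2027, skipping weekends — Aug 9, Aug 10, Aug 11, Aug 12, Aug 13, Aug 16, Aug 17, Aug 18 — lands on Wednesday, August 18, 2027.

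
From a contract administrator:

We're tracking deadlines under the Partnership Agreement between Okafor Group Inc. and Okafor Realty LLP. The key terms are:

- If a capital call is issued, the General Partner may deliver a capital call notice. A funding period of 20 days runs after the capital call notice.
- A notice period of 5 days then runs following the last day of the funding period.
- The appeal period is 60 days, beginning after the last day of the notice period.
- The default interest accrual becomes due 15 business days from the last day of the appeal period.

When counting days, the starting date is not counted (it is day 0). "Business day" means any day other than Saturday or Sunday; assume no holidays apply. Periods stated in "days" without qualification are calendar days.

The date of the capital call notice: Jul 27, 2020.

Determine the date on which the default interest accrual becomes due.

Adding 20 calendar days to Jul 27, 2020 gives Aug 16, 2020, which is the last day of the funding period.
Adding 5 calendar days to Aug 16, 2020 gives Aug 21, 2020, which is the last day of the notice period.
Adding 60 calendar days to Aug 21, 2020 gives Oct 20, 2020, which is the last day of the appeal period.
From Tuesday, Oct 20, 2020, 15 business days (Oct 21, Oct 22, Oct 23, Oct 26, …, Nov 6, Nov 9, Nov 10, skipping weekends) brings us to Tuesday, Nov 10, 2020, which is the date on which the default interest accrual becomes due.

Nov 10, 2020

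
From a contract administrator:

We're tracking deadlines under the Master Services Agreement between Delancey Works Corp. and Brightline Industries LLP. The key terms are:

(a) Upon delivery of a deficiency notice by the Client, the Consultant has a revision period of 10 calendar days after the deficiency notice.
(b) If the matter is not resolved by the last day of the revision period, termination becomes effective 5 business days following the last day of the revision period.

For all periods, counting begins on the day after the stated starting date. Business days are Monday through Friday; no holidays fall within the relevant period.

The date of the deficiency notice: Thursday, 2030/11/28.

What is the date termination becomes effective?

2030/12/13

Adding 10 calendar days to 2030/11/28 gives 2030/12/08, which is the last day of the revision period.
From Sunday, 2030/12/08, 5 business days (Dec 9, Dec 10, Dec 11, Dec 12, Dec 13, skipping weekends) brings us to Friday, 2030/12/13, which is the date termination becomes effective.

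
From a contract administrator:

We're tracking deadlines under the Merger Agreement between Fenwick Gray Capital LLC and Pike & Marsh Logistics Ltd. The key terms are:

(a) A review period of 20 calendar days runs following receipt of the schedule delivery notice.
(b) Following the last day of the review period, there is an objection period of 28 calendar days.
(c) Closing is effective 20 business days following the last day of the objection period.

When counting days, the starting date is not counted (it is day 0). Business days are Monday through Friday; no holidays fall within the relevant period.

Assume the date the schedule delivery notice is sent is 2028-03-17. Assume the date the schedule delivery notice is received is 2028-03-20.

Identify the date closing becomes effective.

2028-06-02

Adding 20 calendar days to 2028-03-20 gives 2028-04-09, which is the last day of the review period.
The last day of the objection period: 2028-04-09 + 28 days = 2028-05-07.
The date closing becomes effective: 20 business days after Sunday, 2028-05-07, skipping weekends — May 8, May 9, May 10, May 11, …, May 31, Jun 1, Jun 2 — lands on Friday, 2028-06-02.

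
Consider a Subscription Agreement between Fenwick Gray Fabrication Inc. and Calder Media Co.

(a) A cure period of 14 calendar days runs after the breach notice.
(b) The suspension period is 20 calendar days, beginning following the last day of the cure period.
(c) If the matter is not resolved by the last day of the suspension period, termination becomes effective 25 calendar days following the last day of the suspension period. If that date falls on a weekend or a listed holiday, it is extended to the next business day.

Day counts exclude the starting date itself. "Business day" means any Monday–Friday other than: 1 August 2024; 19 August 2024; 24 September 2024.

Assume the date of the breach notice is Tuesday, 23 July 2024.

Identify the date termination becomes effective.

The last day of the cure period: 23 July 2024 + 14 days = 6 August 2024.
The last day of the suspension period: 6 August 2024 + 20 days = 26 August 2024.
Adding 25 calendar days to 26 August 2024 gives 20 September 2024, which is the date termination becomes effective. 20 September 2024 is a Friday and is not a listed holiday, so no roll-forward applies.

20 September 2024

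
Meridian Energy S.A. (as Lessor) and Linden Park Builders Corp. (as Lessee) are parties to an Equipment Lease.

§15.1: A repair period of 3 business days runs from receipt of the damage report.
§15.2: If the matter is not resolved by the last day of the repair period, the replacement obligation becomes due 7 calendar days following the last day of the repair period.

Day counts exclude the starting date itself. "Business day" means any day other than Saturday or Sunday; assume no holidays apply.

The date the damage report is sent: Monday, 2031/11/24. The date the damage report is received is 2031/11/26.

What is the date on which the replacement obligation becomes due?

The last day of the repair period: 3 business days after Wednesday, 2031/11/26, skipping weekends — Nov 27, Nov 28, Dec 1 — lands on Monday, 2031/12/01.
Adding 7 calendar days to 2031/12/01 gives 2031/12/08, which is the date on which the replacement obligation becomes due.

2031/12/08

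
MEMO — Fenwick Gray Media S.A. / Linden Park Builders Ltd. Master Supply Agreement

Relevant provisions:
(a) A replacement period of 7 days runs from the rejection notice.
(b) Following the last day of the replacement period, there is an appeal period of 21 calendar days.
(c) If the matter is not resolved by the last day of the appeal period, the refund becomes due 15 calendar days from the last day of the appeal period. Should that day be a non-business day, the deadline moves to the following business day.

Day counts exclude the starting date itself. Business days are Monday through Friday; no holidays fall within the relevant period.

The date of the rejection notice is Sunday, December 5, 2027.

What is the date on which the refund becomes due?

Adding 7 calendar days to December 5, 2027 gives December 12, 2027, which is the last day of the replacement period.
The last day of the appeal period: 21 calendar days after December 12, 2027 is January 2, 2028.
Adding 15 calendar days to January 2, 2028 gives January 17, 2028, which is the date on which the refund becomes due. January 17, 2028 is a Monday, so no roll-forward applies.

January 17, 2028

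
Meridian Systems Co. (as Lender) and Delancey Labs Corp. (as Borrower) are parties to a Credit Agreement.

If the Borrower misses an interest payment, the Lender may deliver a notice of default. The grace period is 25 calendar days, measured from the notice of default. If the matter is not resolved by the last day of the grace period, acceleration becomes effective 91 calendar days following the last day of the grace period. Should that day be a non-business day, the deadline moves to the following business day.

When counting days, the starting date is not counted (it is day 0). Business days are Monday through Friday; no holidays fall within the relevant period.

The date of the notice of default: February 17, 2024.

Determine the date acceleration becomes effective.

The last day of the grace period: February 17, 2024 + 25 days = March 13, 2024.
The date acceleration becomes effective: 91 calendar days after March 13, 2024 is June 12, 2024. June 12, 2024 is a Wednesday, so no roll-forward applies.

June 12, 2024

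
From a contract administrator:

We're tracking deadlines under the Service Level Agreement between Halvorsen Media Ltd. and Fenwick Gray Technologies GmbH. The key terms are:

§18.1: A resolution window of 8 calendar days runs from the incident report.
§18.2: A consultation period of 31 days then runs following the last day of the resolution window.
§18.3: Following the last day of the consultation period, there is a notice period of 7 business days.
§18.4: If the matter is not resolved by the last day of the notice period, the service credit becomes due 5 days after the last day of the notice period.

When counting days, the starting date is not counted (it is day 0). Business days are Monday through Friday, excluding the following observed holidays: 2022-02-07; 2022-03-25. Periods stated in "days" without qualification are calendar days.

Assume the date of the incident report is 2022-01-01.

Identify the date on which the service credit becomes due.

2022-02-23

Adding 8 calendar days to 2022-01-01 gives 2022-01-09, which is the last day of the resolution window.
The last day of the consultation period: 2022-01-09 + 31 days = 2022-02-09.
From Wednesday, 2022-02-09, 7 business days (Feb 10, Feb 11, Feb 14, Feb 15, Feb 16, Feb 17, Feb 18, skipping weekends) brings us to Friday, 2022-02-18, which is the last day of the notice period.
Adding 5 calendar days to 2022-02-18 gives 2022-02-23, which is the date on which the service credit becomes due.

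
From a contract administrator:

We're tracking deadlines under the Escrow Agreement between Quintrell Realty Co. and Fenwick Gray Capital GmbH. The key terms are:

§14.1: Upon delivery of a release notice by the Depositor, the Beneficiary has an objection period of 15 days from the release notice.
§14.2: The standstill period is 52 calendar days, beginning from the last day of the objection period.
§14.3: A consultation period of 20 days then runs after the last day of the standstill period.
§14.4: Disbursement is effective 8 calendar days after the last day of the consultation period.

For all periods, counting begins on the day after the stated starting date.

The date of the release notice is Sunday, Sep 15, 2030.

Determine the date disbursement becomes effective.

Dec 19, 2030

Adding 15 calendar days to Sep 15, 2030 gives Sep 30, 2030, which is the last day of the objection period.
The last day of the standstill period: 52 calendar days after Sep 30, 2030 is Nov 21, 2030.
The last day of the consultation period: 20 calendar days after Nov 21, 2030 is Dec 11, 2030.
The date disbursement becomes effective: 8 calendar days after Dec 11, 2030 is Dec 19, 2030.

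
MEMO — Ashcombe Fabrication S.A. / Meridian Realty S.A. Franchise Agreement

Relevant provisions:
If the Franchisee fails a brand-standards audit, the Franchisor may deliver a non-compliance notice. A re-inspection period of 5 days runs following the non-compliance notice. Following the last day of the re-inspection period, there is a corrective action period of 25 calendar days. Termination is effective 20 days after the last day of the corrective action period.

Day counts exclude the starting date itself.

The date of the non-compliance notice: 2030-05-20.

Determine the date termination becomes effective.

The last day of the re-inspection period: 2030-05-20 + 5 days = 2030-05-25.
The last day of the corrective action period: 2030-05-25 + 25 days = 2030-06-19.
The date termination becomes effective: 20 calendar days after 2030-06-19 is 2030-07-09.

2030-07-09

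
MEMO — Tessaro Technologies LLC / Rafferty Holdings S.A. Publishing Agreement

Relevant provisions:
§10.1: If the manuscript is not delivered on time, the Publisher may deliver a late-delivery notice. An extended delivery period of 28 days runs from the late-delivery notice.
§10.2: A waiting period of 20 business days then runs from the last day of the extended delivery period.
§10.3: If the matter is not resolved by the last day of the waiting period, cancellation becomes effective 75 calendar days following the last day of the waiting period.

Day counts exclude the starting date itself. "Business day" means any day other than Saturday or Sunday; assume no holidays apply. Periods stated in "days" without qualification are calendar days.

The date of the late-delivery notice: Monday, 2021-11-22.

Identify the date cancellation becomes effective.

The last day of the extended delivery period: 28 calendar days after 2021-11-22 is 2021-12-20.
The last day of the waiting period: 20 business days after Monday, 2021-12-20, skipping weekends — Dec 21, Dec 22, Dec 23, Dec 24, …, Jan 13, Jan 14, Jan 17 — lands on Monday, 2022-01-17.
The date cancellation becomes effective: 75 calendar days after 2022-01-17 is 2022-04-02.

2022-04-02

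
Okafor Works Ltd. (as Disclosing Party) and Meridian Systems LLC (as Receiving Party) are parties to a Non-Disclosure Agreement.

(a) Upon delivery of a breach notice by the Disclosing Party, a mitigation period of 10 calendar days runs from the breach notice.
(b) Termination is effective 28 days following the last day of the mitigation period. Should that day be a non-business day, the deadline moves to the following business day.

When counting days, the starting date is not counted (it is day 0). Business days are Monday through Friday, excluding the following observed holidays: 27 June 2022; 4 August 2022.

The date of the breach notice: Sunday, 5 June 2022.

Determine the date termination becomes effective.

13 July 2022

The last day of the mitigation period: 10 calendar days after 5 June 2022 is 15 June 2022.
The date termination becomes effective: 15 June 2022 + 28 days = 13 July 2022. 13 July 2022 is a Wednesday and is not a listed holiday, so no roll-forward applies.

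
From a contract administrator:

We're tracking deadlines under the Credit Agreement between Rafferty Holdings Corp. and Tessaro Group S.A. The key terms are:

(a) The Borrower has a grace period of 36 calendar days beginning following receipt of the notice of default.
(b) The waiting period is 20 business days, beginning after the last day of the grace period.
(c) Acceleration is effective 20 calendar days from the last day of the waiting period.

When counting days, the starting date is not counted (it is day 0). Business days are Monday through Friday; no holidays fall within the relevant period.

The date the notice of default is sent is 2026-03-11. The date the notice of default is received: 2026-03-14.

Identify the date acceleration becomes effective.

Adding 36 calendar days to 2026-03-14 gives 2026-04-19, which is the last day of the grace period.
The last day of the waiting period: 20 business days after Sunday, 2026-04-19, skipping weekends — Apr 20, Apr 21, Apr 22, Apr 23, …, May 13, May 14, May 15 — lands on Friday, 2026-05-15.
The date acceleration becomes effective: 20 calendar days after 2026-05-15 is 2026-06-04.

2026-06-04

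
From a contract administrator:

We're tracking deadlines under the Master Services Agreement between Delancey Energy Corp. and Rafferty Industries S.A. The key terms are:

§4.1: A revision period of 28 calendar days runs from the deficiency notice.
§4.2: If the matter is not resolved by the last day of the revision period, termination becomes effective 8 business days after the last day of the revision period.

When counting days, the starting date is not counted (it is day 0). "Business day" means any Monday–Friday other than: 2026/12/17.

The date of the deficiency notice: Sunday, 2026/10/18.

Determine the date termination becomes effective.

2026/11/25

The last day of the revision period: 2026/10/18 + 28 days = 2026/11/15.
From Sunday, 2026/11/15, 8 business days (Nov 16, Nov 17, Nov 18, Nov 19, Nov 20, Nov 23, Nov 24, Nov 25, skipping weekends) brings us to Wednesday, 2026/11/25, which is the date termination becomes effective.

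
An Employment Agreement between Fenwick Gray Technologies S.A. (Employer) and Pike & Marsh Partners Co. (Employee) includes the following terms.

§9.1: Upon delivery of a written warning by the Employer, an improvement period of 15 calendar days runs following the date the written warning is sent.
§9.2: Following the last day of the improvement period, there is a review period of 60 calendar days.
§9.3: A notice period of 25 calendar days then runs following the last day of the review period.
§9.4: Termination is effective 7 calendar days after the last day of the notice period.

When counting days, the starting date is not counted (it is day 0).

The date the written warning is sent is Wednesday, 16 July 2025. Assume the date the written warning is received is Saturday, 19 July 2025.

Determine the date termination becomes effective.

Adding 15 calendar days to 16 July 2025 gives 31 July 2025, which is the last day of the improvement period.
Adding 60 calendar days to 31 July 2025 gives 29 September 2025, which is the last day of the review period.
Adding 25 calendar days to 29 September 2025 gives 24 October 2025, which is the last day of the notice period.
Adding 7 calendar days to 24 October 2025 gives 31 October 2025, which is the date termination becomes effective.

31 October 2025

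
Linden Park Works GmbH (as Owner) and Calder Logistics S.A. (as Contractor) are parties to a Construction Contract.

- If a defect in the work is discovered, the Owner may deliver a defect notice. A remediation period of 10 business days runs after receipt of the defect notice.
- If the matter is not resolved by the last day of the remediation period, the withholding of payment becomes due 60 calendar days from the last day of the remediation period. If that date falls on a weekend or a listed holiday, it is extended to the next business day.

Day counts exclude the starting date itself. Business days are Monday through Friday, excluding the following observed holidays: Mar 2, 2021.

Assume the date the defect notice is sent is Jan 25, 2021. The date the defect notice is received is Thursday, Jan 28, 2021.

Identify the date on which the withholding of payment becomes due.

Apr 12, 2021

The last day of the remediation period: 10 business days after Thursday, Jan 28, 2021, skipping weekends — Jan 29, Feb 1, Feb 2, Feb 3, Feb 4, Feb 5, Feb 8, Feb 9, Feb 10, Feb 11 — lands on Thursday, Feb 11, 2021.
The date on which the withholding of payment becomes due: 60 calendar days after Feb 11, 2021 is Apr 12, 2021. Apr 12, 2021 is a Monday and is not a listed holiday, so no roll-forward applies.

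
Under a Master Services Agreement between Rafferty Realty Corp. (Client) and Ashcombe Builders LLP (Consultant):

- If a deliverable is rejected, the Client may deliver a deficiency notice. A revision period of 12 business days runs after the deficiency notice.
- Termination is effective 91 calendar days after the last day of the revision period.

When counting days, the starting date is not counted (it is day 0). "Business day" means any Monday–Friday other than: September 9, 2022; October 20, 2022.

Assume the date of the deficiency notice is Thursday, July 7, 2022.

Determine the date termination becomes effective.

The last day of the revision period: counting 12 business days from Thursday, July 7, 2022 (Jul 8, Jul 11, Jul 12, Jul 13, …, Jul 21, Jul 22, Jul 25, skipping weekends) reaches Monday, July 25, 2022.
Adding 91 calendar days to July 25, 2022 gives October 24, 2022, which is the date termination becomes effective.

October 24, 2022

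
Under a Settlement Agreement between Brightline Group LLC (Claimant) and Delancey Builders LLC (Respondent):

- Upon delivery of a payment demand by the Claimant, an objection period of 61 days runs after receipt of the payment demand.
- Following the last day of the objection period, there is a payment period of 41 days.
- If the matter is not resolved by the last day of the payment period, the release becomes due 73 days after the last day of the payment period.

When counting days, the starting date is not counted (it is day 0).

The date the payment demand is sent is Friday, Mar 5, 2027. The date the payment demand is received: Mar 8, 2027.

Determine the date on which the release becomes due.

The last day of the objection period: 61 calendar days after Mar 8, 2027 is May 8, 2027.
The last day of the payment period: May 8, 2027 + 41 days = Jun 18, 2027.
The date on which the release becomes due: Jun 18, 2027 + 73 days = Aug 30, 2027.

Aug 30, 2027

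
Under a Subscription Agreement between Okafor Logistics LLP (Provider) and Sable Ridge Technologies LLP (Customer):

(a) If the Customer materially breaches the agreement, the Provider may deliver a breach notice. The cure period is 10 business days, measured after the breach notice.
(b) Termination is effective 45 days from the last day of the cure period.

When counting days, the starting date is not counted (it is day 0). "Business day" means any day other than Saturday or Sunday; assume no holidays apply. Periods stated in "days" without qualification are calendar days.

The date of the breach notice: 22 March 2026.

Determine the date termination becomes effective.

18 May 2026

From Sunday, 22 March 2026, 10 business days (Mar 23, Mar 24, Mar 25, Mar 26, Mar 27, Mar 30, Mar 31, Apr 1, Apr 2, Apr 3, skipping weekends) brings us to Friday, 3 April 2026, which is the last day of the cure period.
The date termination becomes effective: 3 April 2026 + 45 days = 18 May 2026.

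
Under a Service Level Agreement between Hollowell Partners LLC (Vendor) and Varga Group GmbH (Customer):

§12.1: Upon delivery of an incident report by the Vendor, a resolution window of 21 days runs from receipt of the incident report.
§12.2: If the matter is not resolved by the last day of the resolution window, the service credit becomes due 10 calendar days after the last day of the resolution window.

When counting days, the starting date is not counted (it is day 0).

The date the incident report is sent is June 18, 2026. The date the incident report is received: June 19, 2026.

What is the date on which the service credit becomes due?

July 20, 2026

Adding 21 calendar days to June 19, 2026 gives July 10, 2026, which is the last day of the resolution window.
Adding 10 calendar days to July 10, 2026 gives July 20, 2026, which is the date on which the service credit becomes due.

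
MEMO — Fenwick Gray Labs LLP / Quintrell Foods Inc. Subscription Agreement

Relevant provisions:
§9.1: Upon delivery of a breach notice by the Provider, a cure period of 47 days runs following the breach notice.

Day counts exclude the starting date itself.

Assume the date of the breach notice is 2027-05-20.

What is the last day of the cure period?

The last day of the cure period: 2027-05-20 + 47 days = 2027-07-06.

2027-07-06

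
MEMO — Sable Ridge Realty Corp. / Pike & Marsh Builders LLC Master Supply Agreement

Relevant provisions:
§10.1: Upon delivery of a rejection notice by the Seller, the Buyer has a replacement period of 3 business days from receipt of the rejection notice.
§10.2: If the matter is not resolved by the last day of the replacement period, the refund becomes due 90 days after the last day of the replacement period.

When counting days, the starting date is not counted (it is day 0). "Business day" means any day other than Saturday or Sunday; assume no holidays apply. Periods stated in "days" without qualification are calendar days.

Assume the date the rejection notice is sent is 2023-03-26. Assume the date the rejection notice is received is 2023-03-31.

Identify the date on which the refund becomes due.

2023-07-04

The last day of the replacement period: 3 business days after Friday, 2023-03-31, skipping weekends — Apr 3, Apr 4, Apr 5 — lands on Wednesday, 2023-04-05.
The date on which the refund becomes due: 90 calendar days after 2023-04-05 is 2023-07-04.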